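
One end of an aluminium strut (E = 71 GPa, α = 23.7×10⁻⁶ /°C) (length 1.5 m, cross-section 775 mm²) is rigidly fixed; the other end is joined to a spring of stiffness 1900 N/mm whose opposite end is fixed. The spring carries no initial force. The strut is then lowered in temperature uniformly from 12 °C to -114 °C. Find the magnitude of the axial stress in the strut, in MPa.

σ ≈ 10.4 MPa (tensile)

The unrestrained thermal change is αΔT L = 23.7×10⁻⁶ × 126 × 1500 = 4.479 mm.
With a force P in the spring, the elastic change of the strut is PL/(AE) and that of the spring is P/k; compatibility requires their sum to equal δ_free.
So P = δ_free / [L/(AE) + 1/k] = 4.479 / [ 1500/(775×71×10³) + 1/(1900) ].
P = 4.479 / 0.0005536 = 8092 N.
σ = P/A = 8092/775 = 10.44 MPa.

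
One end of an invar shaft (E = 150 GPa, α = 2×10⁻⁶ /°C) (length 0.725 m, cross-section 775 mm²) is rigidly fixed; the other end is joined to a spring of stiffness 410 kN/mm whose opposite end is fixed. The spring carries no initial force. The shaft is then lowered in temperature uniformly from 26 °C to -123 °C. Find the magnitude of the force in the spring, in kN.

P ≈ 24.9 kN

The unrestrained thermal change is αΔT L = 2×10⁻⁶ × 149 × 725 = 0.216 mm.
With a force P in the spring, the elastic change of the shaft is PL/(AE) and that of the spring is P/k; compatibility requires their sum to equal δ_free.
So P = δ_free / [L/(AE) + 1/k] = 0.216 / [ 725/(775×150×10³) + 1/(410×10³) ].
P = 0.216 / 8.676×10⁻⁶ = 24900 N.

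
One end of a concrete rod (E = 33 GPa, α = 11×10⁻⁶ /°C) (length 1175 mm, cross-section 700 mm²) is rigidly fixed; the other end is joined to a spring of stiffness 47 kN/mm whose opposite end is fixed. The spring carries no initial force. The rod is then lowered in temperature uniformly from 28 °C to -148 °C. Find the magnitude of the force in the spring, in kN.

The unrestrained thermal change is αΔT L = 11×10⁻⁶ × 176 × 1175 = 2.275 mm.
Let P be the tensile force in the spring. The rod extends elastically by PL/(AE) and the spring stretches by P/k; together these equal δ_free.
So P = δ_free / [L/(AE) + 1/k] = 2.275 / [ 1175/(700×33×10³) + 1/(47×10³) ].
P = 2.275 / 7.214×10⁻⁵ = 31530 N.

P ≈ 31.5 kN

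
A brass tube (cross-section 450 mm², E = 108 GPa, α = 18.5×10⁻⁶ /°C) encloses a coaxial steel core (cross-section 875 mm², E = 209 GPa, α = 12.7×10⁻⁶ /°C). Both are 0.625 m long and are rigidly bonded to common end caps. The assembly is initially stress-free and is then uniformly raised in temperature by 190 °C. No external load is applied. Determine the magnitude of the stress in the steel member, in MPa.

σ ≈ 48.4 MPa (tensile)

Equilibrium of a rigid end plate with no external load gives equal and opposite internal forces ±P in the two members. Since α_{brass} > α_{steel}, heating drives the brass into compression and the steel into tension.
Equating the net (thermal + elastic) strains gives |α₁ − α₂|·ΔT = P·[1/(A₁E₁) + 1/(A₂E₂)].
|α₁ − α₂|·ΔT = 5.8×10⁻⁶ × 190 = 0.001102.
1/(A₁E₁) + 1/(A₂E₂) = 1/(450×108×10³) + 1/(875×209×10³) = 2.604×10⁻⁸ N⁻¹.
So P = 0.001102 / 2.604×10⁻⁸ = 42.31 kN.
σ_{steel} = P/A₂ = 42310/875 = 48.36 MPa, tensile.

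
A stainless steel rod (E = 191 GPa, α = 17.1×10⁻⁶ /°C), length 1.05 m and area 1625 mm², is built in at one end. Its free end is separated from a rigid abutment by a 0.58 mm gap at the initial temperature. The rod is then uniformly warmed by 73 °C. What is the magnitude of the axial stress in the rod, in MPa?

Free thermal elongation = αΔT L = 17.1×10⁻⁶ × 73 × 1050 = 1.311 mm.
The gap closes (δ_free > 0.58 mm) and the wall then resists a further 1.311 − 0.58 = 0.7307 mm of expansion.
That suppressed elongation corresponds to σ = E·Δ/L = 191×10³ × 0.7307/1050 = 132.9 MPa.

σ ≈ 133 MPa (compressive)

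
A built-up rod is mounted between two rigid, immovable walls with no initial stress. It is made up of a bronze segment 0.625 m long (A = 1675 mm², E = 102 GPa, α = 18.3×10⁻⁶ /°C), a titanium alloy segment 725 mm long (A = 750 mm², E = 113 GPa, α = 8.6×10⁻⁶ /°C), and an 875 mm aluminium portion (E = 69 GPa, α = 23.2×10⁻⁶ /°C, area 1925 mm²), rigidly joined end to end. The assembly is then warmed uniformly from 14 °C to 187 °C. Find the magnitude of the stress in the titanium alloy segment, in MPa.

If the supports were absent, the total length change would be Σ αᵢΔT Lᵢ = 18.3×10⁻⁶×173×625 + 8.6×10⁻⁶×173×725 + 23.2×10⁻⁶×173×875 = 6.569 mm.
The rigid supports impose zero overall length change; the single axial force P common to all segments must satisfy P Σ Lᵢ/(AᵢEᵢ) = δ_free.
Σ Lᵢ/(AᵢEᵢ) = 625/(1675×102×10³) + 725/(750×113×10³) + 875/(1925×69×10³) = 1.88×10⁻⁵ mm/N.
Hence P = δ_free / Σ(L/AE) = 6.569/1.88×10⁻⁵ = 349.4 kN (compressive).
σ_{titanium alloy} = P / A = 349400 / 750 = 465.9 MPa.

σ ≈ 466 MPa (compressive)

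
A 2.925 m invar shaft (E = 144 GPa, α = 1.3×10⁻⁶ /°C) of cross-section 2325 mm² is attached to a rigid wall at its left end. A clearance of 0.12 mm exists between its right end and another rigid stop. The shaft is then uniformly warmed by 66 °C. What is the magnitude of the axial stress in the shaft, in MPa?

If the wall were absent the shaft would grow by αΔT L = 1.3×10⁻⁶ × 66 × 2925 = 0.251 mm.
This exceeds the 0.12 mm gap, so the wall pushes back. The portion of expansion that must be recovered elastically is δ_free − gap = 0.251 − 0.12 = 0.131 mm.
Compatibility: PL/(AE) = 0.131 mm, so σ = P/A = E × (0.131/2925) = 6.448 MPa.

σ ≈ 6.45 MPa (compressive)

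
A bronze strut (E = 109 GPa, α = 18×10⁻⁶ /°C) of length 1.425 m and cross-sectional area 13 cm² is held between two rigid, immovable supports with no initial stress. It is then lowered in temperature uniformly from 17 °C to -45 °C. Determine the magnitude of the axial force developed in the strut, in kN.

Full restraint means ε = 0, so the stress is σ = EαΔT = 109×10³ × 18×10⁻⁶ × 62 = 121.6 MPa.
Axial force P = σA = 121.6 × 1300 = 158100 N = 158.1 kN, tensile.

P ≈ 158 kN (tensile)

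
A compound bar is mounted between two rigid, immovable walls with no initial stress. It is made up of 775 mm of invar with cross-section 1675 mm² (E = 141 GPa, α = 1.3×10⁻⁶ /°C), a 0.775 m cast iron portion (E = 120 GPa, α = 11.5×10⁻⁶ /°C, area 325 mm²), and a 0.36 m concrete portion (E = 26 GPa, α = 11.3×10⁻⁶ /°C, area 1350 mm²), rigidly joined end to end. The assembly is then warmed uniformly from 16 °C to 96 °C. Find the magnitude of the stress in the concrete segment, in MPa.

Free thermal expansion of the whole bar: Σ αᵢΔT Lᵢ = 1.3×10⁻⁶×80×775 + 11.5×10⁻⁶×80×775 + 11.3×10⁻⁶×80×360 = 1.119 mm.
The walls prevent any net length change, so an axial force P (same in every segment) develops. Compatibility: P · Σ Lᵢ/(AᵢEᵢ) = δ_free.
Σ Lᵢ/(AᵢEᵢ) = 775/(1675×141×10³) + 775/(325×120×10³) + 360/(1350×26×10³) = 3.341×10⁻⁵ mm/N.
Hence P = δ_free / Σ(L/AE) = 1.119/3.341×10⁻⁵ = 33.49 kN (compressive).
σ_{concrete} = P / A = 33490 / 1350 = 24.81 MPa.

σ ≈ 24.8 MPa (compressive)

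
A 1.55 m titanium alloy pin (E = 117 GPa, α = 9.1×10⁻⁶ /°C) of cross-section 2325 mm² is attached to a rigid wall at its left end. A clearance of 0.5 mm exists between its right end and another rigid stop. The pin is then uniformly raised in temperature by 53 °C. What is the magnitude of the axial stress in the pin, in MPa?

σ ≈ 18.7 MPa (compressive)

If the wall were absent the pin would grow by αΔT L = 9.1×10⁻⁶ × 53 × 1550 = 0.7476 mm.
After closing the 0.5 mm clearance, 0.7476 − 0.5 = 0.2476 mm of expansion remains to be suppressed by the wall.
That suppressed elongation corresponds to σ = E·Δ/L = 117×10³ × 0.2476/1550 = 18.69 MPa.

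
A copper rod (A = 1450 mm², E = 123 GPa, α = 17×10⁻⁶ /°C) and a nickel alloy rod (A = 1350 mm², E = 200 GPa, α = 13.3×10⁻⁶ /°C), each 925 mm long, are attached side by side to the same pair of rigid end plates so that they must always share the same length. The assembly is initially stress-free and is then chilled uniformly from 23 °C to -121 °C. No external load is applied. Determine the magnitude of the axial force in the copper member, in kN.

Equilibrium of a rigid end plate with no external load gives equal and opposite internal forces ±P in the two members. Since α_{copper} > α_{nickel alloy}, cooling drives the copper into tension and the nickel alloy into compression.
Compatibility of the two members (thermal + elastic change equal): (α₁ − α₂)ΔT = P·[1/(A₁E₁) + 1/(A₂E₂)].
|α₁ − α₂|·ΔT = 3.7×10⁻⁶ × 144 = 0.0005328.
1/(A₁E₁) + 1/(A₂E₂) = 1/(1450×123×10³) + 1/(1350×200×10³) = 9.311×10⁻⁹ N⁻¹.
P = 0.0005328 / 9.311×10⁻⁹ = 57220 N = 57.22 kN.

P ≈ 57.2 kN (tensile in the copper)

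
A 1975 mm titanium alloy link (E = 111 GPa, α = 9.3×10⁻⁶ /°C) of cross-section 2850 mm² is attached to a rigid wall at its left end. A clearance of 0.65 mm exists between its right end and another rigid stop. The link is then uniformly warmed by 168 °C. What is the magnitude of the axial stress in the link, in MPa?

σ ≈ 137 MPa (compressive)

Free thermal elongation = αΔT L = 9.3×10⁻⁶ × 168 × 1975 = 3.086 mm.
After closing the 0.65 mm clearance, 3.086 − 0.65 = 2.436 mm of expansion remains to be suppressed by the wall.
So σ = E(δ_free − g)/L = 111×10³ × 2.436/1975 = 136.9 MPa.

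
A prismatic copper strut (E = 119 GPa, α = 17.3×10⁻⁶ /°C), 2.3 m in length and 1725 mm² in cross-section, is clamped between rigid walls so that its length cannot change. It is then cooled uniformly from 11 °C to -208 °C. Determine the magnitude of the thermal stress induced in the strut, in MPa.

With length fixed, the mechanical strain must cancel the thermal strain αΔT = 17.3×10⁻⁶ × 219 = 3788.7×10⁻⁶.
Hence σ = E·αΔT = 119×10³ × 3788.7×10⁻⁶ = 450.9 MPa, tensile.

σ ≈ 451 MPa (tensile)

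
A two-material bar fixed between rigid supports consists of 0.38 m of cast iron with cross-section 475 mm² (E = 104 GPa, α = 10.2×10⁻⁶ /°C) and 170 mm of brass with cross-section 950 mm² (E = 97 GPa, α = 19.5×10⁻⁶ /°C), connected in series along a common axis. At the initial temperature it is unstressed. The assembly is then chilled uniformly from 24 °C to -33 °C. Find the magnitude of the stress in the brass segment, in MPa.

If the supports were absent, the total length change would be Σ αᵢΔT Lᵢ = 10.2×10⁻⁶×57×380 + 19.5×10⁻⁶×57×170 = 0.4099 mm.
The rigid supports impose zero overall length change; the single axial force P common to all segments must satisfy P Σ Lᵢ/(AᵢEᵢ) = δ_free.
The series flexibility is Σ Lᵢ/(AᵢEᵢ) = 380/(475×104×10³) + 170/(950×97×10³) = 9.537×10⁻⁶ mm/N.
Hence P = δ_free / Σ(L/AE) = 0.4099/9.537×10⁻⁶ = 42.98 kN (tensile).
σ_{brass} = P / A = 42980 / 950 = 45.24 MPa.

σ ≈ 45.2 MPa (tensile)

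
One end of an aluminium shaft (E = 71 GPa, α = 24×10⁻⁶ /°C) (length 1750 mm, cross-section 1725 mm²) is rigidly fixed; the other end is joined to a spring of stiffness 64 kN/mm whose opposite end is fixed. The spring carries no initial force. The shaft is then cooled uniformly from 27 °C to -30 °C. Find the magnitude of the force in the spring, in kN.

P ≈ 80 kN

If the spring were absent the shaft would shorten by αΔT L = 24×10⁻⁶ × 57 × 1750 = 2.394 mm.
With a force P in the spring, the elastic change of the shaft is PL/(AE) and that of the spring is P/k; compatibility requires their sum to equal δ_free.
So P = δ_free / [L/(AE) + 1/k] = 2.394 / [ 1750/(1725×71×10³) + 1/(64×10³) ].
P = 2.394 / 2.991×10⁻⁵ = 80030 N.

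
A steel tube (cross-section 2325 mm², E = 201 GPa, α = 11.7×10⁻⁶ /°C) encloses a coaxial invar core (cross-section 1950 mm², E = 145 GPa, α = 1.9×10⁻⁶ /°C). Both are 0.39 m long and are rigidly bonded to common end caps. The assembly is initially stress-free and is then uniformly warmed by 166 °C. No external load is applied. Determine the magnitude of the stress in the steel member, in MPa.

Equilibrium of a rigid end plate with no external load gives equal and opposite internal forces ±P in the two members. Since α_{steel} > α_{invar}, heating drives the steel into compression and the invar into tension.
Equating the net (thermal + elastic) strains gives |α₁ − α₂|·ΔT = P·[1/(A₁E₁) + 1/(A₂E₂)].
|α₁ − α₂|·ΔT = 9.8×10⁻⁶ × 166 = 0.001627.
1/(A₁E₁) + 1/(A₂E₂) = 1/(2325×201×10³) + 1/(1950×145×10³) = 5.677×10⁻⁹ N⁻¹.
P = 0.001627 / 5.677×10⁻⁹ = 286600 N = 286.6 kN.
σ_{steel} = P/A₁ = 286600/2325 = 123.3 MPa, compressive.

σ ≈ 123 MPa (compressive)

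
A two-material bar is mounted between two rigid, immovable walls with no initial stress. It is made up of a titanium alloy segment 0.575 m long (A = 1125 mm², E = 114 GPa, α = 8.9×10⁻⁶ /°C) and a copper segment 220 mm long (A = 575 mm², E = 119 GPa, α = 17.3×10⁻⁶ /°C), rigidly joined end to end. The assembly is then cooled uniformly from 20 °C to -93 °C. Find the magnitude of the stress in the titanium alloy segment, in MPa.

With the walls removed the bar would change length by δ_free = Σ αᵢΔT Lᵢ = 8.9×10⁻⁶×113×575 + 17.3×10⁻⁶×113×220 = 1.008 mm.
The walls prevent any net length change, so an axial force P (same in every segment) develops. Compatibility: P · Σ Lᵢ/(AᵢEᵢ) = δ_free.
The series flexibility is Σ Lᵢ/(AᵢEᵢ) = 575/(1125×114×10³) + 220/(575×119×10³) = 7.699×10⁻⁶ mm/N.
P = 1.008 / 7.699×10⁻⁶ = 131000 N = 131 kN, tensile.
σ_{titanium alloy} = P / A = 131000 / 1125 = 116.4 MPa.

σ ≈ 116 MPa (tensile)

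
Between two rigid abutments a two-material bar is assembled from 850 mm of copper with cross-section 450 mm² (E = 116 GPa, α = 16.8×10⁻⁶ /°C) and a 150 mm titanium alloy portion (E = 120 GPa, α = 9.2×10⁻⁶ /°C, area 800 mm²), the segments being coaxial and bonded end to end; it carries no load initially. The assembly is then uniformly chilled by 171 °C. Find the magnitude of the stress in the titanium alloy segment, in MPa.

Free thermal contraction of the whole bar: Σ αᵢΔT Lᵢ = 16.8×10⁻⁶×171×850 + 9.2×10⁻⁶×171×150 = 2.678 mm.
The walls prevent any net length change, so an axial force P (same in every segment) develops. Compatibility: P · Σ Lᵢ/(AᵢEᵢ) = δ_free.
The series flexibility is Σ Lᵢ/(AᵢEᵢ) = 850/(450×116×10³) + 150/(800×120×10³) = 1.785×10⁻⁵ mm/N.
P = 2.678 / 1.785×10⁻⁵ = 150100 N = 150.1 kN, tensile.
σ_{titanium alloy} = P / A = 150100 / 800 = 187.6 MPa.

σ ≈ 188 MPa (tensile)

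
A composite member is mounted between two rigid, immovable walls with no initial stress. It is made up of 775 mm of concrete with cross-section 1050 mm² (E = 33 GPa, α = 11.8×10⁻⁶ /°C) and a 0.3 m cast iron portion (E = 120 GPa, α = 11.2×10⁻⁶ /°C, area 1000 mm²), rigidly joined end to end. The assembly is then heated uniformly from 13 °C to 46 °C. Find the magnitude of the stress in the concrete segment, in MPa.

σ ≈ 15.8 MPa (compressive)

If the supports were absent, the total length change would be Σ αᵢΔT Lᵢ = 11.8×10⁻⁶×33×775 + 11.2×10⁻⁶×33×300 = 0.4127 mm.
The rigid supports impose zero overall length change; the single axial force P common to all segments must satisfy P Σ Lᵢ/(AᵢEᵢ) = δ_free.
Σ Lᵢ/(AᵢEᵢ) = 775/(1050×33×10³) + 300/(1000×120×10³) = 2.487×10⁻⁵ mm/N.
Hence P = δ_free / Σ(L/AE) = 0.4127/2.487×10⁻⁵ = 16.6 kN (compressive).
σ_{concrete} = P / A = 16600 / 1050 = 15.8 MPa.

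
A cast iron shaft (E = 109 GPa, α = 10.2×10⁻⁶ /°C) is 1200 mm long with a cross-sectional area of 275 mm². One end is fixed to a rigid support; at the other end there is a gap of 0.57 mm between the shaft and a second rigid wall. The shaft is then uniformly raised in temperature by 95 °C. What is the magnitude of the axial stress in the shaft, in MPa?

σ ≈ 53.8 MPa (compressive)

Free thermal elongation = αΔT L = 10.2×10⁻⁶ × 95 × 1200 = 1.163 mm.
After closing the 0.57 mm clearance, 1.163 − 0.57 = 0.5928 mm of expansion remains to be suppressed by the wall.
That suppressed elongation corresponds to σ = E·Δ/L = 109×10³ × 0.5928/1200 = 53.85 MPa.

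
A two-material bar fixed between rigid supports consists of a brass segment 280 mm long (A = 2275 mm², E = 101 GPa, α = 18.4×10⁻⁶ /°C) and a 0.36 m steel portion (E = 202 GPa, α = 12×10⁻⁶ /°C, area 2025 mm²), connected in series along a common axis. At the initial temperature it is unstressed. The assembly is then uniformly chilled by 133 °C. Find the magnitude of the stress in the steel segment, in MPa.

σ ≈ 296 MPa (tensile)

If the supports were absent, the total length change would be Σ αᵢΔT Lᵢ = 18.4×10⁻⁶×133×280 + 12×10⁻⁶×133×360 = 1.26 mm.
The rigid supports impose zero overall length change; the single axial force P common to all segments must satisfy P Σ Lᵢ/(AᵢEᵢ) = δ_free.
Σ Lᵢ/(AᵢEᵢ) = 280/(2275×101×10³) + 360/(2025×202×10³) = 2.099×10⁻⁶ mm/N.
P = 1.26 / 2.099×10⁻⁶ = 600300 N = 600.3 kN, tensile.
σ_{steel} = P / A = 600300 / 2025 = 296.4 MPa.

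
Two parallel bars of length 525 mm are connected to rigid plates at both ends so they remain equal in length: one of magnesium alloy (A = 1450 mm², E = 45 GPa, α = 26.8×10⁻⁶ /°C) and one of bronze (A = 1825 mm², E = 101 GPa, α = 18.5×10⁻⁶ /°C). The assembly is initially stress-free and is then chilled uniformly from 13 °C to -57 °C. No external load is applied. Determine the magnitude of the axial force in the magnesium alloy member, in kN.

The magnesium alloy has the larger α, so on cooling it would change length more than the bronze if both were free. The rigid plates force a common final length, so the magnesium alloy is put into tension and the bronze into compression, with equal and opposite forces P (no external load).
Equating the net (thermal + elastic) strains gives |α₁ − α₂|·ΔT = P·[1/(A₁E₁) + 1/(A₂E₂)].
|α₁ − α₂|·ΔT = 8.3×10⁻⁶ × 70 = 0.000581.
1/(A₁E₁) + 1/(A₂E₂) = 1/(1450×45×10³) + 1/(1825×101×10³) = 2.075×10⁻⁸ N⁻¹.
So P = 0.000581 / 2.075×10⁻⁸ = 28 kN.

P ≈ 28 kN (tensile in the magnesium alloy)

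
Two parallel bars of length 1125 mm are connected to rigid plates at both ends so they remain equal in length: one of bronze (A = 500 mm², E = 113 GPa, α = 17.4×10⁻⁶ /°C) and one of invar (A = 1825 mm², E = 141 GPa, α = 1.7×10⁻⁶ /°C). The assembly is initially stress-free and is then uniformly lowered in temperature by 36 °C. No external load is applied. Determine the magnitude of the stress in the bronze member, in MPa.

σ ≈ 52.4 MPa (tensile)

The bronze has the larger α, so on cooling it would change length more than the invar if both were free. The rigid plates force a common final length, so the bronze is put into tension and the invar into compression, with equal and opposite forces P (no external load).
Compatibility of the two members (thermal + elastic change equal): (α₁ − α₂)ΔT = P·[1/(A₁E₁) + 1/(A₂E₂)].
|α₁ − α₂|·ΔT = 15.7×10⁻⁶ × 36 = 0.0005652.
1/(A₁E₁) + 1/(A₂E₂) = 1/(500×113×10³) + 1/(1825×141×10³) = 2.159×10⁻⁸ N⁻¹.
P = 0.0005652 / 2.159×10⁻⁸ = 26180 N = 26.18 kN.
σ_{bronze} = P/A₁ = 26180/500 = 52.37 MPa, tensile.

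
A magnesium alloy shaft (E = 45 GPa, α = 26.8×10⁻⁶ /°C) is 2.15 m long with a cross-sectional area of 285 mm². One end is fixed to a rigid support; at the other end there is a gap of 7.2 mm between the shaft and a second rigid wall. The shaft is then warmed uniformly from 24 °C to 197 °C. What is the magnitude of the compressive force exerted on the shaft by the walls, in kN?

Free thermal elongation = αΔT L = 26.8×10⁻⁶ × 173 × 2150 = 9.968 mm.
After closing the 7.2 mm clearance, 9.968 − 7.2 = 2.768 mm of expansion remains to be suppressed by the wall.
So σ = E(δ_free − g)/L = 45×10³ × 2.768/2150 = 57.94 MPa.
P = σA = 57.94 × 285 = 16.51 kN.

P ≈ 16.5 kN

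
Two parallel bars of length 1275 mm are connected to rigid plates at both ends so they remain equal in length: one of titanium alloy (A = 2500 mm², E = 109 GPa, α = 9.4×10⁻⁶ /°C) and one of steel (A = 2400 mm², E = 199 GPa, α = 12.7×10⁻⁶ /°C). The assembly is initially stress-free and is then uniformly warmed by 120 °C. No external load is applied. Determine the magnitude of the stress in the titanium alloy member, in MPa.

σ ≈ 27.5 MPa (tensile)

The steel has the larger α, so on heating it would change length more than the titanium alloy if both were free. The rigid plates force a common final length, so the steel is put into compression and the titanium alloy into tension, with equal and opposite forces P (no external load).
Equating the net (thermal + elastic) strains gives |α₁ − α₂|·ΔT = P·[1/(A₁E₁) + 1/(A₂E₂)].
|α₁ − α₂|·ΔT = 3.3×10⁻⁶ × 120 = 0.000396.
1/(A₁E₁) + 1/(A₂E₂) = 1/(2500×109×10³) + 1/(2400×199×10³) = 5.764×10⁻⁹ N⁻¹.
So P = 0.000396 / 5.764×10⁻⁹ = 68.71 kN.
σ_{titanium alloy} = P/A₁ = 68710/2500 = 27.48 MPa, tensile.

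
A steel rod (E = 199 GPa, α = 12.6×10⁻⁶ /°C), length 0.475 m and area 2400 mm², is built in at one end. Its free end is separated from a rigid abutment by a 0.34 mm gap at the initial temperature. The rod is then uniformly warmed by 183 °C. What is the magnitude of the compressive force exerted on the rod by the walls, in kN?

Unrestrained expansion: δ_free = αΔT L = 12.6×10⁻⁶ × 183 × 475 = 1.095 mm.
After closing the 0.34 mm clearance, 1.095 − 0.34 = 0.7553 mm of expansion remains to be suppressed by the wall.
Compatibility: PL/(AE) = 0.7553 mm, so σ = P/A = E × (0.7553/475) = 316.4 MPa.
Force on the wall = σA = 316.4 × 2400 mm² = 759.4 kN.

P ≈ 759 kN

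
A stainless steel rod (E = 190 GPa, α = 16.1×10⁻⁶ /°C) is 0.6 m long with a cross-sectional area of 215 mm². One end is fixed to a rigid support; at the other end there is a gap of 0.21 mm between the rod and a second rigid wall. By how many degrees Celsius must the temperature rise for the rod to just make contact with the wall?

ΔT ≈ 21.7 °C

Contact occurs when the free expansion equals the gap: αΔT L = 0.21 mm.
So ΔT = g/(αL) = 0.21/(16.1×10⁻⁶ × 600) = 21.74 °C.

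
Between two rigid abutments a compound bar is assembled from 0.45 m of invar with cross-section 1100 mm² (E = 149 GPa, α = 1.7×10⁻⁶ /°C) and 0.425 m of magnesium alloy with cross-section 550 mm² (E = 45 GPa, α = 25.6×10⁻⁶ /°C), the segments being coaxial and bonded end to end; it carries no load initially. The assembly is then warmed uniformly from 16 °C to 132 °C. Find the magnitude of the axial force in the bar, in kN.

P ≈ 67.8 kN (compressive)

Free thermal expansion of the whole bar: Σ αᵢΔT Lᵢ = 1.7×10⁻⁶×116×450 + 25.6×10⁻⁶×116×425 = 1.351 mm.
The rigid supports impose zero overall length change; the single axial force P common to all segments must satisfy P Σ Lᵢ/(AᵢEᵢ) = δ_free.
Σ Lᵢ/(AᵢEᵢ) = 450/(1100×149×10³) + 425/(550×45×10³) = 1.992×10⁻⁵ mm/N.
So P = 1.351 / 1.992×10⁻⁵ = 67.82 kN, compressive.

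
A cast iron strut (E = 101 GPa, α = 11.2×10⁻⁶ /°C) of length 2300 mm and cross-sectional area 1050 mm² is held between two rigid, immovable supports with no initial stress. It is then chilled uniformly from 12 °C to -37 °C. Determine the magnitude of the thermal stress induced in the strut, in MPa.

σ ≈ 55.4 MPa (tensile)

With length fixed, the mechanical strain must cancel the thermal strain αΔT = 11.2×10⁻⁶ × 49 = 548.8×10⁻⁶.
The stress required to suppress this strain is σ = Eε = 101×10³ × 548.8×10⁻⁶ = 55.43 MPa, tensile since the strut is trying to contract.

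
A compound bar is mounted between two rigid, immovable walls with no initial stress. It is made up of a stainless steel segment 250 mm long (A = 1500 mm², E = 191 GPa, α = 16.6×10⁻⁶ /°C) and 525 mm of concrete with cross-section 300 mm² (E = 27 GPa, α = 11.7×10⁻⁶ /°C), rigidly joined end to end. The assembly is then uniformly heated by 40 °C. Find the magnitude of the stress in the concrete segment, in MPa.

Free thermal expansion of the whole bar: Σ αᵢΔT Lᵢ = 16.6×10⁻⁶×40×250 + 11.7×10⁻⁶×40×525 = 0.4117 mm.
Since the ends are fixed, an axial force P builds up, equal in every segment, with P · Σ Lᵢ/(AᵢEᵢ) = δ_free.
The series flexibility is Σ Lᵢ/(AᵢEᵢ) = 250/(1500×191×10³) + 525/(300×27×10³) = 6.569×10⁻⁵ mm/N.
So P = 0.4117 / 6.569×10⁻⁵ = 6.268 kN, compressive.
σ_{concrete} = P / A = 6268 / 300 = 20.89 MPa.

σ ≈ 20.9 MPa (compressive)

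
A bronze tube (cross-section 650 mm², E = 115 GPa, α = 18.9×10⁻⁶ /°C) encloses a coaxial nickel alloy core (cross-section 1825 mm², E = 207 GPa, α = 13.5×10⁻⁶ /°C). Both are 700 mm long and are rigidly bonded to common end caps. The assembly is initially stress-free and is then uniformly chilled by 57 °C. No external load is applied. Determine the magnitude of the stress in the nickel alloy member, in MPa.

The bronze has the larger α, so on cooling it would change length more than the nickel alloy if both were free. The rigid plates force a common final length, so the bronze is put into tension and the nickel alloy into compression, with equal and opposite forces P (no external load).
Equating the net (thermal + elastic) strains gives |α₁ − α₂|·ΔT = P·[1/(A₁E₁) + 1/(A₂E₂)].
|α₁ − α₂|·ΔT = 5.4×10⁻⁶ × 57 = 0.0003078.
1/(A₁E₁) + 1/(A₂E₂) = 1/(650×115×10³) + 1/(1825×207×10³) = 1.603×10⁻⁸ N⁻¹.
P = 0.0003078 / 1.603×10⁻⁸ = 19210 N = 19.21 kN.
σ_{nickel alloy} = P/A₂ = 19210/1825 = 10.52 MPa, compressive.

σ ≈ 10.5 MPa (compressive)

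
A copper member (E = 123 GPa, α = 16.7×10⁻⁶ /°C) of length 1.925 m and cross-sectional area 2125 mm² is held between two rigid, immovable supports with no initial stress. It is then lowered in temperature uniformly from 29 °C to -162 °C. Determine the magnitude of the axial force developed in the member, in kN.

The ends cannot move, so σ = EαΔT = 123×10³ × 16.7×10⁻⁶ × 191 = 392.3 MPa.
P = AEαΔT = 2125 × 123×10³ × 16.7×10⁻⁶ × 191 = 833.7 kN (tensile).

P ≈ 834 kN (tensile)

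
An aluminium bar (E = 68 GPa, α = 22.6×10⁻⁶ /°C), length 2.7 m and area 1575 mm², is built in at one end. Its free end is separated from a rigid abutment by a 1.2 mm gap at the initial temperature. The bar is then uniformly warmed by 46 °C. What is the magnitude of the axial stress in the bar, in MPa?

σ ≈ 40.5 MPa (compressive)

Free thermal elongation = αΔT L = 22.6×10⁻⁶ × 46 × 2700 = 2.807 mm.
The gap closes (δ_free > 1.2 mm) and the wall then resists a further 2.807 − 1.2 = 1.607 mm of expansion.
So σ = E(δ_free − g)/L = 68×10³ × 1.607/2700 = 40.47 MPa.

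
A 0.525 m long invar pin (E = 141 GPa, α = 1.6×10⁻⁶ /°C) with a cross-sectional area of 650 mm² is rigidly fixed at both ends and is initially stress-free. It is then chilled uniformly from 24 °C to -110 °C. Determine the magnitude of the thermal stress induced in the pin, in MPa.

With length fixed, the mechanical strain must cancel the thermal strain αΔT = 1.6×10⁻⁶ × 134 = 214.4×10⁻⁶.
The stress required to suppress this strain is σ = Eε = 141×10³ × 214.4×10⁻⁶ = 30.23 MPa, tensile since the pin is trying to contract.

σ ≈ 30.2 MPa (tensile)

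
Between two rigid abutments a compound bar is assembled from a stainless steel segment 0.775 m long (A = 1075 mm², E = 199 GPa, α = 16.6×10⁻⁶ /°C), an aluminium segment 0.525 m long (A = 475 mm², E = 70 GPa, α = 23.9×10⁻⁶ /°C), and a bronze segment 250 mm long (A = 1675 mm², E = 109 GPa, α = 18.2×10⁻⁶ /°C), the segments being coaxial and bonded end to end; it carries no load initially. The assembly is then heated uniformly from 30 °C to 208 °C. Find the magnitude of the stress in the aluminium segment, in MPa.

With the walls removed the bar would change length by δ_free = Σ αᵢΔT Lᵢ = 16.6×10⁻⁶×178×775 + 23.9×10⁻⁶×178×525 + 18.2×10⁻⁶×178×250 = 5.333 mm.
The rigid supports impose zero overall length change; the single axial force P common to all segments must satisfy P Σ Lᵢ/(AᵢEᵢ) = δ_free.
The series flexibility is Σ Lᵢ/(AᵢEᵢ) = 775/(1075×199×10³) + 525/(475×70×10³) + 250/(1675×109×10³) = 2.078×10⁻⁵ mm/N.
So P = 5.333 / 2.078×10⁻⁵ = 256.6 kN, compressive.
σ_{aluminium} = P / A = 256600 / 475 = 540.3 MPa.

σ ≈ 540 MPa (compressive)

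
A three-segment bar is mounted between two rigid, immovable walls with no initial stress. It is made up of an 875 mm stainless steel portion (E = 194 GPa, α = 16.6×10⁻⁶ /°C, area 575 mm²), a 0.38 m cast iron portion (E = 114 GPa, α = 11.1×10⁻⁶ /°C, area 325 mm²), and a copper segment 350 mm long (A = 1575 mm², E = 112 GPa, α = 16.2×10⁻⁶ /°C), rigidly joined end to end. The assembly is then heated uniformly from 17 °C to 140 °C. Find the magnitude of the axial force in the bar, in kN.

If the supports were absent, the total length change would be Σ αᵢΔT Lᵢ = 16.6×10⁻⁶×123×875 + 11.1×10⁻⁶×123×380 + 16.2×10⁻⁶×123×350 = 3.003 mm.
The rigid supports impose zero overall length change; the single axial force P common to all segments must satisfy P Σ Lᵢ/(AᵢEᵢ) = δ_free.
The series flexibility is Σ Lᵢ/(AᵢEᵢ) = 875/(575×194×10³) + 380/(325×114×10³) + 350/(1575×112×10³) = 2.008×10⁻⁵ mm/N.
So P = 3.003 / 2.008×10⁻⁵ = 149.5 kN, compressive.

P ≈ 150 kN (compressive)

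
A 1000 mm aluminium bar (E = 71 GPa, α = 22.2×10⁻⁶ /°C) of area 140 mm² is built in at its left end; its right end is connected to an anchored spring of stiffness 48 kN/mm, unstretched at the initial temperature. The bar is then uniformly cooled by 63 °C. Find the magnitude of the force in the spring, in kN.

If the spring were absent the bar would shorten by αΔT L = 22.2×10⁻⁶ × 63 × 1000 = 1.399 mm.
With a force P in the spring, the elastic change of the bar is PL/(AE) and that of the spring is P/k; compatibility requires their sum to equal δ_free.
P [ L/(AE) + 1/k ] = δ_free → P [ 1000/(140×71×10³) + 1/(48×10³) ] = 1.399.
P = 1.399 / 0.0001214 = 11520 N.

P ≈ 11.5 kN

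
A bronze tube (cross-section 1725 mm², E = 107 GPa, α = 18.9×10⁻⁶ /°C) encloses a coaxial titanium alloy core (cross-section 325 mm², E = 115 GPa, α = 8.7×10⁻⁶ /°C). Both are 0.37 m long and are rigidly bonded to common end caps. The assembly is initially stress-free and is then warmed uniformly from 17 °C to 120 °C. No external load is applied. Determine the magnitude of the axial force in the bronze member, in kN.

P ≈ 32.7 kN (compressive in the bronze)

The bronze has the larger α, so on heating it would change length more than the titanium alloy if both were free. The rigid plates force a common final length, so the bronze is put into compression and the titanium alloy into tension, with equal and opposite forces P (no external load).
Setting the final lengths equal and cancelling L: (α₁ − α₂)ΔT = P/(A₁E₁) + P/(A₂E₂).
|α₁ − α₂|·ΔT = 10.2×10⁻⁶ × 103 = 0.001051.
1/(A₁E₁) + 1/(A₂E₂) = 1/(1725×107×10³) + 1/(325×115×10³) = 3.217×10⁻⁸ N⁻¹.
P = 0.001051 / 3.217×10⁻⁸ = 32650 N = 32.65 kN.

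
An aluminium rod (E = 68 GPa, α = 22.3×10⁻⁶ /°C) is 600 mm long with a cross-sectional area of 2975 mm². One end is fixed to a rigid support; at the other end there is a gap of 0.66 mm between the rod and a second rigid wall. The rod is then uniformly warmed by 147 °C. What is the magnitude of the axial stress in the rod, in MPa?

σ ≈ 148 MPa (compressive)

Free thermal elongation = αΔT L = 22.3×10⁻⁶ × 147 × 600 = 1.967 mm.
This exceeds the 0.66 mm gap, so the wall pushes back. The portion of expansion that must be recovered elastically is δ_free − gap = 1.967 − 0.66 = 1.307 mm.
Compatibility: PL/(AE) = 1.307 mm, so σ = P/A = E × (1.307/600) = 148.1 MPa.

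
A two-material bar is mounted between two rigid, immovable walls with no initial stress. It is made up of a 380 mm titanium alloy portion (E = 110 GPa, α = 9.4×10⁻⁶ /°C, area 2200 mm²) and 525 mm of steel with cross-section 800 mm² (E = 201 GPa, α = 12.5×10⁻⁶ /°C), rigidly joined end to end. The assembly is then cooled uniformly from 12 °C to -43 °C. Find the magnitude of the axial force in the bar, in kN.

Free thermal contraction of the whole bar: Σ αᵢΔT Lᵢ = 9.4×10⁻⁶×55×380 + 12.5×10⁻⁶×55×525 = 0.5574 mm.
The walls prevent any net length change, so an axial force P (same in every segment) develops. Compatibility: P · Σ Lᵢ/(AᵢEᵢ) = δ_free.
The series flexibility is Σ Lᵢ/(AᵢEᵢ) = 380/(2200×110×10³) + 525/(800×201×10³) = 4.835×10⁻⁶ mm/N.
So P = 0.5574 / 4.835×10⁻⁶ = 115.3 kN, tensile.

P ≈ 115 kN (tensile)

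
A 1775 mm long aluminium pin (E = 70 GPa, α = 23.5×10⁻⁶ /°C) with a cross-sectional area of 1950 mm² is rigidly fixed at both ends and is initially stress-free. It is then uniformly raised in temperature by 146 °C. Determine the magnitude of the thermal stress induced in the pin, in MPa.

σ ≈ 240 MPa (compressive)

With length fixed, the mechanical strain must cancel the thermal strain αΔT = 23.5×10⁻⁶ × 146 = 3431×10⁻⁶.
Hence σ = E·αΔT = 70×10³ × 3431×10⁻⁶ = 240.2 MPa, compressive.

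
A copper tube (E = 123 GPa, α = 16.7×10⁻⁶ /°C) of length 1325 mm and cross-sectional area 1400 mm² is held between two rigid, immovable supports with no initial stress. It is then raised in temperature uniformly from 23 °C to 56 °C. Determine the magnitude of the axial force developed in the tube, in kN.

The ends cannot move, so σ = EαΔT = 123×10³ × 16.7×10⁻⁶ × 33 = 67.79 MPa.
Then P = σA = 67.79 × 1400 mm² = 94.9 kN, compressive.

P ≈ 94.9 kN (compressive)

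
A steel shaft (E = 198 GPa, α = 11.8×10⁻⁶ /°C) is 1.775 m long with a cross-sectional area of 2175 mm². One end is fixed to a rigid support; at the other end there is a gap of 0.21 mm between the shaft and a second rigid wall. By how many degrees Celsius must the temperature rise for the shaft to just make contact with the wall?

ΔT ≈ 10 °C

The gap closes when αΔT L = 0.21 mm, since the shaft is still unstressed at that instant.
ΔT = 0.21 / (11.8×10⁻⁶ × 1775) = 10.03 °C.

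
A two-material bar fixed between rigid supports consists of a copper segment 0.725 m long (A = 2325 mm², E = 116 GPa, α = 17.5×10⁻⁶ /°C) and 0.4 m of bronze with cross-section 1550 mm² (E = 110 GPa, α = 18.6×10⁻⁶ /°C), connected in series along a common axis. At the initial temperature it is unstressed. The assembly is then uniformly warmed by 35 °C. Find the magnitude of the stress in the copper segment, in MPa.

Free thermal expansion of the whole bar: Σ αᵢΔT Lᵢ = 17.5×10⁻⁶×35×725 + 18.6×10⁻⁶×35×400 = 0.7045 mm.
The rigid supports impose zero overall length change; the single axial force P common to all segments must satisfy P Σ Lᵢ/(AᵢEᵢ) = δ_free.
The series flexibility is Σ Lᵢ/(AᵢEᵢ) = 725/(2325×116×10³) + 400/(1550×110×10³) = 5.034×10⁻⁶ mm/N.
Hence P = δ_free / Σ(L/AE) = 0.7045/5.034×10⁻⁶ = 139.9 kN (compressive).
σ_{copper} = P / A = 139900 / 2325 = 60.19 MPa.

σ ≈ 60.2 MPa (compressive)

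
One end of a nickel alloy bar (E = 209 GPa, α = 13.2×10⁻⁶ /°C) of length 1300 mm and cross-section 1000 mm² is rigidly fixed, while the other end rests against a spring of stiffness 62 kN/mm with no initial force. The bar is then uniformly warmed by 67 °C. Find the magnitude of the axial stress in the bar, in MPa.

σ ≈ 51.4 MPa (compressive)

Free thermal expansion: δ_free = αΔT L = 13.2×10⁻⁶ × 67 × 1300 = 1.15 mm.
Let P be the compressive force at the spring. The bar shortens elastically by PL/(AE) and the spring compresses by P/k; together these equal δ_free.
So P = δ_free / [L/(AE) + 1/k] = 1.15 / [ 1300/(1000×209×10³) + 1/(62×10³) ].
P = 1.15 / 2.235×10⁻⁵ = 51440 N.
σ = P/A = 51440/1000 = 51.44 MPa.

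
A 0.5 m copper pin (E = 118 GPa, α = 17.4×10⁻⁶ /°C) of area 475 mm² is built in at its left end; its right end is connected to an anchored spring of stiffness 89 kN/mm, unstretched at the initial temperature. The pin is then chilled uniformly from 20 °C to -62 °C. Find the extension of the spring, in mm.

The unrestrained thermal change is αΔT L = 17.4×10⁻⁶ × 82 × 500 = 0.7134 mm.
With a force P in the spring, the elastic change of the pin is PL/(AE) and that of the spring is P/k; compatibility requires their sum to equal δ_free.
P [ L/(AE) + 1/k ] = δ_free → P [ 500/(475×118×10³) + 1/(89×10³) ] = 0.7134.
P = 0.7134 / 2.016×10⁻⁵ = 35390 N.
Spring extension = P/k = 35390/(89×10³) = 0.3977 mm.

δ ≈ 0.398 mm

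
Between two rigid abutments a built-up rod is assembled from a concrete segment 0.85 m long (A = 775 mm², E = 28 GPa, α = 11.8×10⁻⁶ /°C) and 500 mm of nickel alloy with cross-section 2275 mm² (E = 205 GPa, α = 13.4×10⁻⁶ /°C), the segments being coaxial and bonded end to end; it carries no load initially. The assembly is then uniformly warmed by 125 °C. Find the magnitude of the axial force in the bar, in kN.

P ≈ 52 kN (compressive)

Free thermal expansion of the whole bar: Σ αᵢΔT Lᵢ = 11.8×10⁻⁶×125×850 + 13.4×10⁻⁶×125×500 = 2.091 mm.
The rigid supports impose zero overall length change; the single axial force P common to all segments must satisfy P Σ Lᵢ/(AᵢEᵢ) = δ_free.
The series flexibility is Σ Lᵢ/(AᵢEᵢ) = 850/(775×28×10³) + 500/(2275×205×10³) = 4.024×10⁻⁵ mm/N.
Hence P = δ_free / Σ(L/AE) = 2.091/4.024×10⁻⁵ = 51.97 kN (compressive).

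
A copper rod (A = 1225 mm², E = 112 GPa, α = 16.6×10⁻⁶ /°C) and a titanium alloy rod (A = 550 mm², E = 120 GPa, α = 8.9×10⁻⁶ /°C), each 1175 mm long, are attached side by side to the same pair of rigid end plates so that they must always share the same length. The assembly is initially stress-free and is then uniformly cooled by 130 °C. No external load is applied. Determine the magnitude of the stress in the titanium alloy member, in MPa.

Equilibrium of a rigid end plate with no external load gives equal and opposite internal forces ±P in the two members. Since α_{copper} > α_{titanium alloy}, cooling drives the copper into tension and the titanium alloy into compression.
Setting the final lengths equal and cancelling L: (α₁ − α₂)ΔT = P/(A₁E₁) + P/(A₂E₂).
|α₁ − α₂|·ΔT = 7.7×10⁻⁶ × 130 = 0.001001.
1/(A₁E₁) + 1/(A₂E₂) = 1/(1225×112×10³) + 1/(550×120×10³) = 2.244×10⁻⁸ N⁻¹.
So P = 0.001001 / 2.244×10⁻⁸ = 44.61 kN.
σ_{titanium alloy} = P/A₂ = 44610/550 = 81.1 MPa, compressive.

σ ≈ 81.1 MPa (compressive)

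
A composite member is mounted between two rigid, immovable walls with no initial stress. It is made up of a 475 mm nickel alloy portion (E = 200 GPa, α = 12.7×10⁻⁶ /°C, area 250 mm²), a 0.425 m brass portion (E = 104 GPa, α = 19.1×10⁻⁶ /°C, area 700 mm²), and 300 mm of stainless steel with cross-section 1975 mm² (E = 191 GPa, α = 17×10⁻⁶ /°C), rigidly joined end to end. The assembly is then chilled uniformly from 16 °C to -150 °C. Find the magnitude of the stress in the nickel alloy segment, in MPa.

With the walls removed the bar would change length by δ_free = Σ αᵢΔT Lᵢ = 12.7×10⁻⁶×166×475 + 19.1×10⁻⁶×166×425 + 17×10⁻⁶×166×300 = 3.195 mm.
Since the ends are fixed, an axial force P builds up, equal in every segment, with P · Σ Lᵢ/(AᵢEᵢ) = δ_free.
The series flexibility is Σ Lᵢ/(AᵢEᵢ) = 475/(250×200×10³) + 425/(700×104×10³) + 300/(1975×191×10³) = 1.613×10⁻⁵ mm/N.
P = 3.195 / 1.613×10⁻⁵ = 198100 N = 198.1 kN, tensile.
σ_{nickel alloy} = P / A = 198100 / 250 = 792.3 MPa.

σ ≈ 792 MPa (tensile)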